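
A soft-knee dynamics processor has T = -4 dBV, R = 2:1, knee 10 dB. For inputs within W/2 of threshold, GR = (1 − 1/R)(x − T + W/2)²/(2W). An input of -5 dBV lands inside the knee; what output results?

x − T + W/2 = -5 − (-4) + 5 = 4.
GR = (1 − 1/2) × 4² / 20 = 0.5 × 16 / 20 = 0.4 dB.
Output = -5 − 0.4 = -5.4 dBV.

-5.4 dBV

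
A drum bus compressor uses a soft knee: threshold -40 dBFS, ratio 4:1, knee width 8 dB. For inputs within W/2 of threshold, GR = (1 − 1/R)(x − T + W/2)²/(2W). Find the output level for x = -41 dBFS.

-41.421875 dBFS

x − T + W/2 = -41 − (-40) + 4 = 3.
GR = (1 − 1/4) × 3² / 16 = 0.75 × 9 / 16 = 0.421875 dB.
Output = -41 − 0.421875 = -41.421875 dBFS.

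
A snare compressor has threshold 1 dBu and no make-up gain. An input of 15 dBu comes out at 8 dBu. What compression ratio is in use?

Input overshoot = 15 − 1 = 14 dB; output overshoot = 8 − 1 = 7 dB.
Ratio = 14 / 7 = 2.

2:1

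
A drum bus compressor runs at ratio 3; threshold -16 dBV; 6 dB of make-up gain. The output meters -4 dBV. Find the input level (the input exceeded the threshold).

Before make-up, the level was -4 − 6 = -10 dBV.
The compressed level sits -10 − (-16) = 6 dB over threshold.
Undo the ratio: input overshoot = 6 × 3 = 18 dB, giving input = 2 dBV.

2 dBV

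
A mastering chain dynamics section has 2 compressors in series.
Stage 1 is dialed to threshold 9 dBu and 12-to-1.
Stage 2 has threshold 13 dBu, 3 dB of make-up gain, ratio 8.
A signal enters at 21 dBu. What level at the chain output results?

13 dBu

Stage 1: 12 dB above 9 dBu, reduced 12:1 to 1 dB above → 10 dBu.
Stage 2: below threshold (10 ≤ 13); passes unchanged; make-up brings it to 13 dBu.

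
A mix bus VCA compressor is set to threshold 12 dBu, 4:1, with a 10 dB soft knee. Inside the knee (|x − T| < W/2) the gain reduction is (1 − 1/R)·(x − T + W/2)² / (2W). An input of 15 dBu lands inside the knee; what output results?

x − T + W/2 = 15 − 12 + 5 = 8.
GR = (1 − 1/4) × 8² / 20 = 0.75 × 64 / 20 = 2.4 dB.
Output = 15 − 2.4 = 12.6 dBu.

12.6 dBu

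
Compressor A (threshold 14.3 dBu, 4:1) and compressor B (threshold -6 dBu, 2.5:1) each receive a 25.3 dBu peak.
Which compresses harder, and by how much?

A: overshoot 11 dB → output overshoot 2.75 dB → GR 8.25 dB.
B: overshoot 31.3 dB → output overshoot 12.52 dB → GR 18.78 dB.
Difference: 10.53 dB in favour of B.

B, by 10.53 dB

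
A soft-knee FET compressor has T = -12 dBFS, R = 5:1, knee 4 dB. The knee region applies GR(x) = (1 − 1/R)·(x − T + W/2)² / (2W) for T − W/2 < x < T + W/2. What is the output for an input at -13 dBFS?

x − T + W/2 = -13 − (-12) + 2 = 1.
GR = (1 − 1/5) × 1² / 8 = 0.8 × 1 / 8 = 0.1 dB.
Output = -13 − 0.1 = -13.1 dBFS.

-13.1 dBFS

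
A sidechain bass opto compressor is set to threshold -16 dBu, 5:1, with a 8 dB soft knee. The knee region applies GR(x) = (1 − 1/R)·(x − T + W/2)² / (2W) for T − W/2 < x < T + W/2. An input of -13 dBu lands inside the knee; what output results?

-15.45 dBu

x − T + W/2 = -13 − (-16) + 4 = 7.
GR = (1 − 1/5) × 7² / 16 = 0.8 × 49 / 16 = 2.45 dB.
Output = -13 − 2.45 = -15.45 dBu.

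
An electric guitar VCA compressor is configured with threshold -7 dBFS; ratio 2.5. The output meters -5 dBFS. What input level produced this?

The compressed level sits -5 − (-7) = 2 dB over threshold.
Input overshoot = R × output overshoot = 5 dB → input = -7 + 5 = -2 dBFS.

-2 dBFS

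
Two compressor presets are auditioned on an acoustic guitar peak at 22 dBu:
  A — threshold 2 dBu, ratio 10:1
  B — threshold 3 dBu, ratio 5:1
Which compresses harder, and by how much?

A, by 2.8 dB

A: 20 dB over, compressed to 2 dB over, so 18 dB of GR.
B: 19 dB over, compressed to 3.8 dB over, so 15.2 dB of GR.
A applies 2.8 dB more gain reduction.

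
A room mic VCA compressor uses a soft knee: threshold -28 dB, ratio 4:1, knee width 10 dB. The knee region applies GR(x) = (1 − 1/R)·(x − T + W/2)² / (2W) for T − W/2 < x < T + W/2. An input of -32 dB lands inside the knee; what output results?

-32.0375 dB

x − T + W/2 = -32 − (-28) + 5 = 1.
GR = (1 − 1/4) × 1² / 20 = 0.75 × 1 / 20 = 0.0375 dB.
Output = -32 − 0.0375 = -32.0375 dB.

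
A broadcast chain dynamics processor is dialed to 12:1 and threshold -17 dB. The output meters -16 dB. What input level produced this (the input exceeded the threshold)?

Post-compression overshoot = -16 − (-17) = 1 dB.
Undo the ratio: input overshoot = 1 × 12 = 12 dB, giving input = -5 dB.

-5 dB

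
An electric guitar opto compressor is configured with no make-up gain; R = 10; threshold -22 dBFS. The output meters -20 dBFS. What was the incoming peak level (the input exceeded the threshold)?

-2 dBFS

That's 2 dB above the -22 dBFS threshold.
Input overshoot = R × output overshoot = 20 dB → input = -22 + 20 = -2 dBFS.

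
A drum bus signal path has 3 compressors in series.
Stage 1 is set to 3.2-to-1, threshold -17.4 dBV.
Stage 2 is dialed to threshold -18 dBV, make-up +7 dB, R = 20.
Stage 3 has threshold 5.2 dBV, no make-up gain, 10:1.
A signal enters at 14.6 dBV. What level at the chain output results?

-10.47 dBV

Stage 1: 32 dB above -17.4 dBV, reduced 3.2:1 to 10 dB above → -7.4 dBV.
Stage 2: 10.6 dB above -18 dBV, reduced 20:1 to 0.53 dB above → -17.47 dBV; +7 dB make-up → -10.47 dBV.
Stage 3: -10.47 dBV ≤ 5.2 dBV, so stage 3 doesn't engage; output -10.47 dBV.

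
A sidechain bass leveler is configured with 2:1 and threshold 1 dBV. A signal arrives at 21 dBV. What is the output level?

The input is 20 dB above the 1 dBV threshold.
At 2:1 the overshoot is divided by 2, leaving 10 dB above threshold.
So the level is 1 + 10 = 11 dBV.

11 dBV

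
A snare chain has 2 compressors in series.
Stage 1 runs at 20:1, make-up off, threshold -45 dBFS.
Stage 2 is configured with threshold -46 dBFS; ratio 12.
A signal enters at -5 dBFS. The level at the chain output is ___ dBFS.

-45.75 dBFS

Stage 1: -5 dBFS is 40 dB over -45 dBFS; at 20:1 that becomes 2 dB over, giving -43 dBFS.
Stage 2: 3 dB above -46 dBFS, reduced 12:1 to 0.25 dB above → -45.75 dBFS.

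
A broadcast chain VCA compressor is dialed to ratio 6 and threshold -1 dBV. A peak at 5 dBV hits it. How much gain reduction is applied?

Overshoot = 5 − (-1) = 6 dB.
A 6:1 ratio leaves 1 dB of that excess.
Gain reduction = 6 − 1 = 5 dB.

5 dB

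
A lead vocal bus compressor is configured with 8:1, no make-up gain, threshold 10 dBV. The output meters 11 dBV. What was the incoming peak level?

Post-compression overshoot = 11 − 10 = 1 dB.
Before 8:1 compression the overshoot was 1 × 8 = 8 dB, so input = 10 + 8 = 18 dBV.

18 dBV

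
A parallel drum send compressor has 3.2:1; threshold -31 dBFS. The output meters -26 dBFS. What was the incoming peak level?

The compressed level sits -26 − (-31) = 5 dB over threshold.
Input overshoot = R × output overshoot = 16 dB → input = -31 + 16 = -15 dBFS.

-15 dBFS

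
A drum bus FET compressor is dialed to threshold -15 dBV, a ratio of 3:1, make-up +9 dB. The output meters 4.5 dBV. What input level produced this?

16.5 dBV

Stripping the +9 dB make-up gives -4.5 dBV at the gain stage.
The compressed level sits -4.5 − (-15) = 10.5 dB over threshold.
Undo the ratio: input overshoot = 10.5 × 3 = 31.5 dB, giving input = 16.5 dBV.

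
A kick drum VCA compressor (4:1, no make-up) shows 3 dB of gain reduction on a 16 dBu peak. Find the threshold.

12 dBu

Let T be the threshold. Output overshoot = (input overshoot)/R, so 13 − T = (16 − T)/4.
4·(13 − T) = 16 − T → 3·T = 52 − 16 = 36.
T = 36/3 = 12 dBu.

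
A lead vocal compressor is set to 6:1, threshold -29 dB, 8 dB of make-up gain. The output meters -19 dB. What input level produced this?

Stripping the +8 dB make-up gives -27 dB at the gain stage.
Post-compression overshoot = -27 − (-29) = 2 dB.
Before 6:1 compression the overshoot was 2 × 6 = 12 dB, so input = -29 + 12 = -17 dB.

-17 dB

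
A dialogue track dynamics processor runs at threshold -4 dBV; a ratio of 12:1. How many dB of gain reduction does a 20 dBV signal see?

22 dB

The signal is 24 dB above threshold.
At 12:1, output sits 24/12 = 2 dB above threshold.
So the signal is attenuated by 24 − 2 = 22 dB.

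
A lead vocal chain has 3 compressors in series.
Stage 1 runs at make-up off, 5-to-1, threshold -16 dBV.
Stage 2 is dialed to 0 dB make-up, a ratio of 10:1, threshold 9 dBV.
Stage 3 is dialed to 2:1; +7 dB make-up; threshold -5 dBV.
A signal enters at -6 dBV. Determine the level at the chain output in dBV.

-7 dBV

Stage 1: -6 dBV is 10 dB over -16 dBV; at 5:1 that becomes 2 dB over, giving -14 dBV.
Stage 2: -14 dBV is at or below the 9 dBV threshold — no compression; output -14 dBV.
Stage 3: -14 dBV is at or below the -5 dBV threshold — no compression; make-up brings it to -7 dBV.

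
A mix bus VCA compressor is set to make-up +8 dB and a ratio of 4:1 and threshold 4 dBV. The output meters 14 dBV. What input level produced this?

Stripping the +8 dB make-up gives 6 dBV at the gain stage.
The compressed level sits 6 − 4 = 2 dB over threshold.
Undo the ratio: input overshoot = 2 × 4 = 8 dB, giving input = 12 dBV.

12 dBV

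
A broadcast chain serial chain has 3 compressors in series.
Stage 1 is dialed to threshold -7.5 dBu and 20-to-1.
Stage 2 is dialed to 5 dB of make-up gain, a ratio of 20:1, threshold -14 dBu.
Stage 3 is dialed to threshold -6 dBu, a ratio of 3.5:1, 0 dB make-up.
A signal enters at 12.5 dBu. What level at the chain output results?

Stage 1: 20 dB above -7.5 dBu, reduced 20:1 to 1 dB above → -6.5 dBu.
Stage 2: -6.5 dBu is 7.5 dB over -14 dBu; at 20:1 that becomes 0.375 dB over, giving -13.625 dBu; +5 dB make-up → -8.625 dBu.
Stage 3: below threshold (-8.625 ≤ -6); passes unchanged; output -8.625 dBu.

-8.625 dBu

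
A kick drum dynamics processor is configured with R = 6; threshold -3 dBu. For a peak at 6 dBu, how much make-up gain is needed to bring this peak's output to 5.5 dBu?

Without make-up, output = threshold + overshoot/6 = -3 + 1.5 = -1.5 dBu.
Gap to target: 7 dB.

7 dB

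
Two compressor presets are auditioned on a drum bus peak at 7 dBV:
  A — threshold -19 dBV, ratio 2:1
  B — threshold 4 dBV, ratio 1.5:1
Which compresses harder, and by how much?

A: 26 dB over, compressed to 13 dB over, so 13 dB of GR.
B: 3 dB over, compressed to 2 dB over, so 1 dB of GR.
Difference: 12 dB in favour of A.

A, by 12 dB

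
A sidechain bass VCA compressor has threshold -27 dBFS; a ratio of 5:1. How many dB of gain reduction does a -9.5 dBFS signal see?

-9.5 dBFS exceeds the threshold by 17.5 dB.
A 5:1 ratio leaves 3.5 dB of that excess.
So the signal is attenuated by 17.5 − 3.5 = 14 dB.

14 dB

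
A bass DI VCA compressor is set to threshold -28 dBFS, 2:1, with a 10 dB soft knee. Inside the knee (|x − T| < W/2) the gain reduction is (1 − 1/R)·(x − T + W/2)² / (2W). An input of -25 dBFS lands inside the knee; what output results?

x − T + W/2 = -25 − (-28) + 5 = 8.
GR = (1 − 1/2) × 8² / 20 = 0.5 × 64 / 20 = 1.6 dB.
Output = -25 − 1.6 = -26.6 dBFS.

-26.6 dBFS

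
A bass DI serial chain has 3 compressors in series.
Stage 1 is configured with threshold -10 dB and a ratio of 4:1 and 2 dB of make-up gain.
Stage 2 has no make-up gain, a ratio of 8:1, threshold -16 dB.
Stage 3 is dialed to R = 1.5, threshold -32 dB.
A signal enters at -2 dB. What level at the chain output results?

Stage 1: -2 dB is 8 dB over -10 dB; at 4:1 that becomes 2 dB over, giving -8 dB; +2 dB make-up → -6 dB.
Stage 2: 10 dB above -16 dB, reduced 8:1 to 1.25 dB above → -14.75 dB.
Stage 3: overshoot 17.25 dB → 17.25/1.5 = 11.5 dB → -20.5 dB.

-20.5 dB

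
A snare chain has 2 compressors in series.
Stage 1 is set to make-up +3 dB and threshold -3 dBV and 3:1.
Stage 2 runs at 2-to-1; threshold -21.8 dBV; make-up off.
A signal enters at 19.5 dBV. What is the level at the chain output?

-7.15 dBV

Stage 1: overshoot 22.5 dB → 22.5/3 = 7.5 dB → 4.5 dBV; +3 dB make-up → 7.5 dBV.
Stage 2: 29.3 dB above -21.8 dBV, reduced 2:1 to 14.65 dB above → -7.15 dBV.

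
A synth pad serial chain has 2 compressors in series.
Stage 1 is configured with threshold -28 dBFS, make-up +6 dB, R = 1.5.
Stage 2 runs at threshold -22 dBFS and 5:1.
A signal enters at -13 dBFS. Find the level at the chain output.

-20 dBFS

Stage 1: 15 dB above -28 dBFS, reduced 1.5:1 to 10 dB above → -18 dBFS; +6 dB make-up → -12 dBFS.
Stage 2: -12 dBFS is 10 dB over -22 dBFS; at 5:1 that becomes 2 dB over, giving -20 dBFS.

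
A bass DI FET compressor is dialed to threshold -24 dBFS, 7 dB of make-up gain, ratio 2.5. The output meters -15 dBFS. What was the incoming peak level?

-19 dBFS

Before make-up, the level was -15 − 7 = -22 dBFS.
Post-compression overshoot = -22 − (-24) = 2 dB.
Before 2.5:1 compression the overshoot was 2 × 2.5 = 5 dB, so input = -24 + 5 = -19 dBFS.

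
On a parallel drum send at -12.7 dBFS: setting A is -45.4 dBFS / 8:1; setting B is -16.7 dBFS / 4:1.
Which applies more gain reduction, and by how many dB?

A: overshoot 32.7 dB → output overshoot 4.0875 dB → GR 28.6125 dB.
B: overshoot 4 dB → output overshoot 1 dB → GR 3 dB.
A reduces 25.6125 dB more.

A, by 25.6125 dB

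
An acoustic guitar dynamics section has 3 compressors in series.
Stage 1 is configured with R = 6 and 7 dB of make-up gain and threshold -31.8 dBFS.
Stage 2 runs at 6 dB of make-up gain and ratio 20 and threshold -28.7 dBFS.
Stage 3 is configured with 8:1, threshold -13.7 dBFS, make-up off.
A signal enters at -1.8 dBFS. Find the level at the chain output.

Stage 1: 30 dB above -31.8 dBFS, reduced 6:1 to 5 dB above → -26.8 dBFS; +7 dB make-up → -19.8 dBFS.
Stage 2: overshoot 8.9 dB → 8.9/20 = 0.445 dB → -28.255 dBFS; +6 dB make-up → -22.255 dBFS.
Stage 3: -22.255 dBFS ≤ -13.7 dBFS, so stage 3 doesn't engage; output -22.255 dBFS.

-22.255 dBFS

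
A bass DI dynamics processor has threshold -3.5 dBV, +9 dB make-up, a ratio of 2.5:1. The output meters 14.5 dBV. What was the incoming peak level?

Remove make-up: 14.5 − 9 = 5.5 dBV.
Post-compression overshoot = 5.5 − (-3.5) = 9 dB.
Undo the ratio: input overshoot = 9 × 2.5 = 22.5 dB, giving input = 19 dBV.

19 dBV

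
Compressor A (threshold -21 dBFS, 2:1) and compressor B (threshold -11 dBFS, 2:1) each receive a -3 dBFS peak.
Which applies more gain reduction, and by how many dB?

A: 18 dB over, compressed to 9 dB over, so 9 dB of GR.
B: 8 dB over, compressed to 4 dB over, so 4 dB of GR.
A applies 5 dB more gain reduction.

A, by 5 dB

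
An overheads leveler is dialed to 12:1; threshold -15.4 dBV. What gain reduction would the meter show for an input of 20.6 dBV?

33 dB

Overshoot = 20.6 − (-15.4) = 36 dB.
A 12:1 ratio leaves 3 dB of that excess.
Gain reduction = 36 − 3 = 33 dB.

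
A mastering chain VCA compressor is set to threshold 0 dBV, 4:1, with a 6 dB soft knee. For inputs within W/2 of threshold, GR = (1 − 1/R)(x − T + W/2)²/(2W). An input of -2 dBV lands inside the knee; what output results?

-2.0625 dBV

x − T + W/2 = -2 − 0 + 3 = 1.
GR = (1 − 1/4) × 1² / 12 = 0.75 × 1 / 12 = 0.0625 dB.
Output = -2 − 0.0625 = -2.0625 dBV.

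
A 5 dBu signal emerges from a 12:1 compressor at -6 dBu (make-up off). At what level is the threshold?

Gain reduction = 5 − (-6) = 11 dB; output overshoot = GR / (R − 1) = 11 / 11 = 1 dB.
Threshold = output − output overshoot = -6 − 1 = -7 dBu.

-7 dBu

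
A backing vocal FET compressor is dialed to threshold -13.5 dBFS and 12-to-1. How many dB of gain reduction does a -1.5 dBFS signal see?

11 dB

Overshoot = -1.5 − (-13.5) = 12 dB.
After 12:1 compression the overshoot becomes 12/12 = 1 dB.
So the signal is attenuated by 12 − 1 = 11 dB.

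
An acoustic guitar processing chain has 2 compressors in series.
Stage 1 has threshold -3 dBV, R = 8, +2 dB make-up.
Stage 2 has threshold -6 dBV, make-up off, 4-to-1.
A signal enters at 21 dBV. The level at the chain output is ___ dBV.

Stage 1: overshoot 24 dB → 24/8 = 3 dB → 0 dBV; +2 dB make-up → 2 dBV.
Stage 2: 2 dBV is 8 dB over -6 dBV; at 4:1 that becomes 2 dB over, giving -4 dBV.

-4 dBV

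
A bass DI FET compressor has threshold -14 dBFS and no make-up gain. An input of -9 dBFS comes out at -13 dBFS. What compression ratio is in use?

5:1

Input overshoot = -9 − (-14) = 5 dB; output overshoot = -13 − (-14) = 1 dB.
Ratio = 5 / 1 = 5.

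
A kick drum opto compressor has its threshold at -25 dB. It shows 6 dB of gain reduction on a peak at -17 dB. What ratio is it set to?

4:1

Input overshoot = -17 − (-25) = 8 dB.
Output overshoot = 8 − 6 = 2 dB.
Ratio = input overshoot / output overshoot = 8 / 2 = 4.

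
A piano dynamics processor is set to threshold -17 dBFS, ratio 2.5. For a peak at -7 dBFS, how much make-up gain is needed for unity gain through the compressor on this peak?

6 dB

The peak compresses to -17 + 10/2.5 = -13 dBFS.
To reach -7 dBFS requires -7 − (-13) = 6 dB of make-up.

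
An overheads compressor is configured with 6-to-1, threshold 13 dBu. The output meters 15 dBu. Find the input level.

That's 2 dB above the 13 dBu threshold.
Undo the ratio: input overshoot = 2 × 6 = 12 dB, giving input = 25 dBu.

25 dBu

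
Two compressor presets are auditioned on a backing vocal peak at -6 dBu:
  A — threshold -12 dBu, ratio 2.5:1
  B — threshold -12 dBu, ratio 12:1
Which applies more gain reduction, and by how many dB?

B, by 1.9 dB

A: overshoot 6 dB → output overshoot 2.4 dB → GR 3.6 dB.
B: overshoot 6 dB → output overshoot 0.5 dB → GR 5.5 dB.
B applies 1.9 dB more gain reduction.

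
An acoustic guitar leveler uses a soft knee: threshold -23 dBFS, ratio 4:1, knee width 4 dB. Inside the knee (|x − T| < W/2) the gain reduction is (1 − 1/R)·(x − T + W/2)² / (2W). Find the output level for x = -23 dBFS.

x − T + W/2 = -23 − (-23) + 2 = 2.
GR = (1 − 1/4) × 2² / 8 = 0.75 × 4 / 8 = 0.375 dB.
Output = -23 − 0.375 = -23.375 dBFS.

-23.375 dBFS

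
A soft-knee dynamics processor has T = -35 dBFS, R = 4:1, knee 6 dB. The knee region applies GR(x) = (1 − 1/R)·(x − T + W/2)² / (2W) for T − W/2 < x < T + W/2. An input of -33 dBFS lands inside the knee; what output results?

-34.5625 dBFS

x − T + W/2 = -33 − (-35) + 3 = 5.
GR = (1 − 1/4) × 5² / 12 = 0.75 × 25 / 12 = 1.5625 dB.
Output = -33 − 1.5625 = -34.5625 dBFS.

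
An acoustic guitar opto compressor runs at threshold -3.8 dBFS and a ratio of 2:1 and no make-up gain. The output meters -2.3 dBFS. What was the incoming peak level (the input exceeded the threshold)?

-0.8 dBFS

Post-compression overshoot = -2.3 − (-3.8) = 1.5 dB.
Input overshoot = R × output overshoot = 3 dB → input = -3.8 + 3 = -0.8 dBFS.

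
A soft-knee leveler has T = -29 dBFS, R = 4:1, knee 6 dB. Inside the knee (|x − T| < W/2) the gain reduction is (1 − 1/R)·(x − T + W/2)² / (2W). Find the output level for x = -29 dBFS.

-29.5625 dBFS

x − T + W/2 = -29 − (-29) + 3 = 3.
GR = (1 − 1/4) × 3² / 12 = 0.75 × 9 / 12 = 0.5625 dB.
Output = -29 − 0.5625 = -29.5625 dBFS.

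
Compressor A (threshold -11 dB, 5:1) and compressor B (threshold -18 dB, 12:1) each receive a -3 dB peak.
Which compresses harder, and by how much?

A: overshoot 8 dB → output overshoot 1.6 dB → GR 6.4 dB.
B: overshoot 15 dB → output overshoot 1.25 dB → GR 13.75 dB.
B applies 7.35 dB more gain reduction.

B, by 7.35 dB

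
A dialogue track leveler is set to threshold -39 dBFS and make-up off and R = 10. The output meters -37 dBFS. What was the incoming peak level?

-19 dBFS

That's 2 dB above the -39 dBFS threshold.
Before 10:1 compression the overshoot was 2 × 10 = 20 dB, so input = -39 + 20 = -19 dBFS.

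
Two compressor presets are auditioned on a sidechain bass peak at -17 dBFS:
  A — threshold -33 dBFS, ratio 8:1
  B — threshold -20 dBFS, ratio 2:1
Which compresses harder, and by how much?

A: 16 dB over, compressed to 2 dB over, so 14 dB of GR.
B: 3 dB over, compressed to 1.5 dB over, so 1.5 dB of GR.
A reduces 12.5 dB more.

A, by 12.5 dB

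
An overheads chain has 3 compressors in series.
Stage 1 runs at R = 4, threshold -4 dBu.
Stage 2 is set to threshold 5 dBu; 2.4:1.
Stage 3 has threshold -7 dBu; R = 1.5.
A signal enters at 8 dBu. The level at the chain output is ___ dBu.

Stage 1: 12 dB above -4 dBu, reduced 4:1 to 3 dB above → -1 dBu.
Stage 2: -1 dBu ≤ 5 dBu, so stage 2 doesn't engage; output -1 dBu.
Stage 3: 6 dB above -7 dBu, reduced 1.5:1 to 4 dB above → -3 dBu.

-3 dBu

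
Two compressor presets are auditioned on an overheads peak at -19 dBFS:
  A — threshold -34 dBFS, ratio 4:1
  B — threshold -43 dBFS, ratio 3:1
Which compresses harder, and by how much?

A: 15 dB over, compressed to 3.75 dB over, so 11.25 dB of GR.
B: 24 dB over, compressed to 8 dB over, so 16 dB of GR.
B applies 4.75 dB more gain reduction.

B, by 4.75 dB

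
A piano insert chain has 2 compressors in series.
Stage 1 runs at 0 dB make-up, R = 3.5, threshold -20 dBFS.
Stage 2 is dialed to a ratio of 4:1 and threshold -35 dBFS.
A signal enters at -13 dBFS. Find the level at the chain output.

-30.75 dBFS

Stage 1: 7 dB above -20 dBFS, reduced 3.5:1 to 2 dB above → -18 dBFS.
Stage 2: -18 dBFS is 17 dB over -35 dBFS; at 4:1 that becomes 4.25 dB over, giving -30.75 dBFS.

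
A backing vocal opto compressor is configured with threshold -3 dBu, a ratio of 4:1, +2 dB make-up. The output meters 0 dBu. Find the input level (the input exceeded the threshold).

1 dBu

Stripping the +2 dB make-up gives -2 dBu at the gain stage.
That's 1 dB above the -3 dBu threshold.
Before 4:1 compression the overshoot was 1 × 4 = 4 dB, so input = -3 + 4 = 1 dBu.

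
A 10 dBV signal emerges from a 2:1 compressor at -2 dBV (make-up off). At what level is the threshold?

-14 dBV

Gain reduction = 10 − (-2) = 12 dB; output overshoot = GR / (R − 1) = 12 / 1 = 12 dB.
Threshold = output − output overshoot = -2 − 12 = -14 dBV.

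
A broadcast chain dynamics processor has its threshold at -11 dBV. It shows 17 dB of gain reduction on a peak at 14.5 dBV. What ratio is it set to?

3:1

Input overshoot = 14.5 − (-11) = 25.5 dB.
Output overshoot = 25.5 − 17 = 8.5 dB.
Ratio = input overshoot / output overshoot = 25.5 / 8.5 = 3.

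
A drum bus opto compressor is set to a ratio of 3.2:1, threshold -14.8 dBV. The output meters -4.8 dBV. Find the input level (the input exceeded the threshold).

17.2 dBV

The compressed level sits -4.8 − (-14.8) = 10 dB over threshold.
Input overshoot = R × output overshoot = 32 dB → input = -14.8 + 32 = 17.2 dBV.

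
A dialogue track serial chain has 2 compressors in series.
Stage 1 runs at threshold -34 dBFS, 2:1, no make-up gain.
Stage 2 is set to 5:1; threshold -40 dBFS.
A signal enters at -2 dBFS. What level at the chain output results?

-35.6 dBFS

Stage 1: -2 dBFS is 32 dB over -34 dBFS; at 2:1 that becomes 16 dB over, giving -18 dBFS.
Stage 2: overshoot 22 dB → 22/5 = 4.4 dB → -35.6 dBFS.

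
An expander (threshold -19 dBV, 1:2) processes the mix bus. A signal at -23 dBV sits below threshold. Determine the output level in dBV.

The input is 4 dB below the -19 dBV threshold.
A 1:2 expander multiplies undershoot by 2: 4 × 2 = 8 dB below threshold.
Output = -19 − 8 = -27 dBV.

-27 dBV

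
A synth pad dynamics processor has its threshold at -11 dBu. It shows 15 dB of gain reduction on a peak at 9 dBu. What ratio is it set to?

4:1

Input overshoot = 9 − (-11) = 20 dB.
Output overshoot = 20 − 15 = 5 dB.
Ratio = input overshoot / output overshoot = 20 / 5 = 4.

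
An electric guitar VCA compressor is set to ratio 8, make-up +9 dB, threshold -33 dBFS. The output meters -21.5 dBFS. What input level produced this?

Before make-up, the level was -21.5 − 9 = -30.5 dBFS.
The compressed level sits -30.5 − (-33) = 2.5 dB over threshold.
Before 8:1 compression the overshoot was 2.5 × 8 = 20 dB, so input = -33 + 20 = -13 dBFS.

-13 dBFS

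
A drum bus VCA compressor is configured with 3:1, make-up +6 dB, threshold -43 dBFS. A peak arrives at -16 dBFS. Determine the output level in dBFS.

-28 dBFS

-16 dBFS sits 27 dB over threshold.
At 3:1 the overshoot is divided by 3, leaving 9 dB above threshold.
That puts the output at -34 dBFS; make-up adds 6 dB, giving -28 dBFS.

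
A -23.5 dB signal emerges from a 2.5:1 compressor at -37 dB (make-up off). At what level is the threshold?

-46 dB

Input is 22.5 dB above T (since output overshoot × R = input overshoot: (-37 − T)·2.5 = -23.5 − T gives T = -46 dB).
Check: -46 + (-23.5 − (-46))/2.5 = -46 + 9 = -37 dB. ✓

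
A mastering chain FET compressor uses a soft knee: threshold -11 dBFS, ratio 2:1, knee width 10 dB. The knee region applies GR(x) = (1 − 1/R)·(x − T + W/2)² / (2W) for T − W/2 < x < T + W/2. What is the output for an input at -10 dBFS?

-10.9 dBFS

x − T + W/2 = -10 − (-11) + 5 = 6.
GR = (1 − 1/2) × 6² / 20 = 0.5 × 36 / 20 = 0.9 dB.
Output = -10 − 0.9 = -10.9 dBFS.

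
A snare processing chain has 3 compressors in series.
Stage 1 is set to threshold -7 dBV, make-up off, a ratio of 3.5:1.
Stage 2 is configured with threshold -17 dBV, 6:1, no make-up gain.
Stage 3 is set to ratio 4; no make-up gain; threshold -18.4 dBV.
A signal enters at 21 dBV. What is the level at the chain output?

Stage 1: overshoot 28 dB → 28/3.5 = 8 dB → 1 dBV.
Stage 2: overshoot 18 dB → 18/6 = 3 dB → -14 dBV.
Stage 3: -14 dBV is 4.4 dB over -18.4 dBV; at 4:1 that becomes 1.1 dB over, giving -17.3 dBV.

-17.3 dBV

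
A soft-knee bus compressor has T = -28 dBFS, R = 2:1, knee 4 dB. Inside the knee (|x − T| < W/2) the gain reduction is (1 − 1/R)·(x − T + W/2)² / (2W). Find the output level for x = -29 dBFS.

x − T + W/2 = -29 − (-28) + 2 = 1.
GR = (1 − 1/2) × 1² / 8 = 0.5 × 1 / 8 = 0.0625 dB.
Output = -29 − 0.0625 = -29.0625 dBFS.

-29.0625 dBFS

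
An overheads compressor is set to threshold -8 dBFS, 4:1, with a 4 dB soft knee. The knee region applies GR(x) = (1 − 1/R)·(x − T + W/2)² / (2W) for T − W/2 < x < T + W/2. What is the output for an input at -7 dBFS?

-7.84375 dBFS

x − T + W/2 = -7 − (-8) + 2 = 3.
GR = (1 − 1/4) × 3² / 8 = 0.75 × 9 / 8 = 0.84375 dB.
Output = -7 − 0.84375 = -7.84375 dBFS.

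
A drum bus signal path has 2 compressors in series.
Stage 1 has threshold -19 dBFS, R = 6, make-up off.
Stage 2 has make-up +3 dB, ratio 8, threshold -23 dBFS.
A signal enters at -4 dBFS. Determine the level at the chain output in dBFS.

-19.1875 dBFS

Stage 1: overshoot 15 dB → 15/6 = 2.5 dB → -16.5 dBFS.
Stage 2: 6.5 dB above -23 dBFS, reduced 8:1 to 0.8125 dB above → -22.1875 dBFS; +3 dB make-up → -19.1875 dBFS.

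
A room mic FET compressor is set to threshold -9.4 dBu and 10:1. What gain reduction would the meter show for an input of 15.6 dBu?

22.5 dB

Overshoot = 15.6 − (-9.4) = 25 dB.
A 10:1 ratio leaves 2.5 dB of that excess.
So the signal is attenuated by 25 − 2.5 = 22.5 dB.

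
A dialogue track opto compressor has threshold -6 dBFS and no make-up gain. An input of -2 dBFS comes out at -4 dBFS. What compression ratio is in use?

Input overshoot = -2 − (-6) = 4 dB; output overshoot = -4 − (-6) = 2 dB.
Ratio = 4 / 2 = 2.

2:1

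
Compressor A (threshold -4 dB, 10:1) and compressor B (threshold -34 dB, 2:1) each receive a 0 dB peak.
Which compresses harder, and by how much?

A: 4 dB over, compressed to 0.4 dB over, so 3.6 dB of GR.
B: 34 dB over, compressed to 17 dB over, so 17 dB of GR.
B applies 13.4 dB more gain reduction.

B, by 13.4 dB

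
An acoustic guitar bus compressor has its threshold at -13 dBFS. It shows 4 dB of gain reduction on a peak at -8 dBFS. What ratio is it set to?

5:1

Input overshoot = -8 − (-13) = 5 dB.
Output overshoot = 5 − 4 = 1 dB.
Ratio = input overshoot / output overshoot = 5 / 1 = 5.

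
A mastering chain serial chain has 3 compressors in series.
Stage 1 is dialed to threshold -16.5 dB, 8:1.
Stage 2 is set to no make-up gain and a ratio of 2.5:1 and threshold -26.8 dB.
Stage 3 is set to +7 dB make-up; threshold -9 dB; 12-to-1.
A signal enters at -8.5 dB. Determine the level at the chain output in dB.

-15.28 dB

Stage 1: overshoot 8 dB → 8/8 = 1 dB → -15.5 dB.
Stage 2: 11.3 dB above -26.8 dB, reduced 2.5:1 to 4.52 dB above → -22.28 dB.
Stage 3: -22.28 dB is at or below the -9 dB threshold — no compression; make-up brings it to -15.28 dB.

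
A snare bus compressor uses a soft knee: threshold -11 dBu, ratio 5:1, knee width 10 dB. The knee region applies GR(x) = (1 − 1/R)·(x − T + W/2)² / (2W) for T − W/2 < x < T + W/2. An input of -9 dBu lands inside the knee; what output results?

x − T + W/2 = -9 − (-11) + 5 = 7.
GR = (1 − 1/5) × 7² / 20 = 0.8 × 49 / 20 = 1.96 dB.
Output = -9 − 1.96 = -10.96 dBu.

-10.96 dBu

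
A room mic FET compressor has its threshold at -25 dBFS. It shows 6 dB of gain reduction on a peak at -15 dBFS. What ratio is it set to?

Input overshoot = -15 − (-25) = 10 dB.
Output overshoot = 10 − 6 = 4 dB.
Ratio = input overshoot / output overshoot = 10 / 4 = 2.5.

2.5:1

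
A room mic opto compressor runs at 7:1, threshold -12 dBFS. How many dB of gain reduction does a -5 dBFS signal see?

-5 dBFS exceeds the threshold by 7 dB.
At 7:1, output sits 7/7 = 1 dB above threshold.
So the signal is attenuated by 7 − 1 = 6 dB.

6 dB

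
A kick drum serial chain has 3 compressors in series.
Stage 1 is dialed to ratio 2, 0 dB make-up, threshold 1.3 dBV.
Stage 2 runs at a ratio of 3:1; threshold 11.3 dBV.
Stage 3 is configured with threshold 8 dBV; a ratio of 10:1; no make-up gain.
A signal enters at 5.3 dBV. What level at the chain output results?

3.3 dBV

Stage 1: 4 dB above 1.3 dBV, reduced 2:1 to 2 dB above → 3.3 dBV.
Stage 2: below threshold (3.3 ≤ 11.3); passes unchanged; output 3.3 dBV.
Stage 3: 3.3 dBV ≤ 8 dBV, so stage 3 doesn't engage; output 3.3 dBV.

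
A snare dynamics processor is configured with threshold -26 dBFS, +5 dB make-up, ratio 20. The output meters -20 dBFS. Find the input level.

-6 dBFS

Remove make-up: -20 − 5 = -25 dBFS.
The compressed level sits -25 − (-26) = 1 dB over threshold.
Input overshoot = R × output overshoot = 20 dB → input = -26 + 20 = -6 dBFS.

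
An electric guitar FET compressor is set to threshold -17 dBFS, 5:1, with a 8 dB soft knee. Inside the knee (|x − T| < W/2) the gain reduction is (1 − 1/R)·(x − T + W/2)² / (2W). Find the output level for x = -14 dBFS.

-16.45 dBFS

x − T + W/2 = -14 − (-17) + 4 = 7.
GR = (1 − 1/5) × 7² / 16 = 0.8 × 49 / 16 = 2.45 dB.
Output = -14 − 2.45 = -16.45 dBFS.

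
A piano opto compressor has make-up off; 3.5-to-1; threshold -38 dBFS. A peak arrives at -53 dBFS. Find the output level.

-53 dBFS is 15 dB below the -38 dBFS threshold, so no gain reduction is applied.
Output = input = -53 dBFS.

-53 dBFS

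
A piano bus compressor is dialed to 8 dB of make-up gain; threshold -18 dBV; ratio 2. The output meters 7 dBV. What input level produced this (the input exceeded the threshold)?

16 dBV

Before make-up, the level was 7 − 8 = -1 dBV.
Post-compression overshoot = -1 − (-18) = 17 dB.
Input overshoot = R × output overshoot = 34 dB → input = -18 + 34 = 16 dBV.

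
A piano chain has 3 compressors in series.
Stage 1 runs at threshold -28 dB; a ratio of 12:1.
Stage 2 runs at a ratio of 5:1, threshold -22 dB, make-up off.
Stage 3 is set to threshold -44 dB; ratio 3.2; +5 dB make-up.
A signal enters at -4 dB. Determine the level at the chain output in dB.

-33.375 dB

Stage 1: -4 dB is 24 dB over -28 dB; at 12:1 that becomes 2 dB over, giving -26 dB.
Stage 2: below threshold (-26 ≤ -22); passes unchanged; output -26 dB.
Stage 3: 18 dB above -44 dB, reduced 3.2:1 to 5.625 dB above → -38.375 dB; +5 dB make-up → -33.375 dB.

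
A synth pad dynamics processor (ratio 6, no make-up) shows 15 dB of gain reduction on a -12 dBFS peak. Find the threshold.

-30 dBFS

Input is 18 dB above T (since output overshoot × R = input overshoot: (-27 − T)·6 = -12 − T gives T = -30 dBFS).
Check: -30 + (-12 − (-30))/6 = -30 + 3 = -27 dBFS. ✓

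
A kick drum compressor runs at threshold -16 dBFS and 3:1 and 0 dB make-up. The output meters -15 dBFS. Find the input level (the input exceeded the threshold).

-13 dBFS

That's 1 dB above the -16 dBFS threshold.
Undo the ratio: input overshoot = 1 × 3 = 3 dB, giving input = -13 dBFS.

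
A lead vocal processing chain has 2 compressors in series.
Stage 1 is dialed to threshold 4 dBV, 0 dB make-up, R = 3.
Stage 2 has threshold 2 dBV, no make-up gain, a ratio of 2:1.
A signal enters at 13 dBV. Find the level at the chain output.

Stage 1: 9 dB above 4 dBV, reduced 3:1 to 3 dB above → 7 dBV.
Stage 2: 7 dBV is 5 dB over 2 dBV; at 2:1 that becomes 2.5 dB over, giving 4.5 dBV.

4.5 dBV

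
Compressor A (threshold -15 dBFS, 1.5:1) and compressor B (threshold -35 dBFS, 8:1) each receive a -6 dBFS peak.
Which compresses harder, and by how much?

B, by 22.375 dB

A: 9 dB over, compressed to 6 dB over, so 3 dB of GR.
B: 29 dB over, compressed to 3.625 dB over, so 25.375 dB of GR.
B reduces 22.375 dB more.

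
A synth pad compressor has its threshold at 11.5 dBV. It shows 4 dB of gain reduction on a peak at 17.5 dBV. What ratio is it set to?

Input overshoot = 17.5 − 11.5 = 6 dB.
Output overshoot = 6 − 4 = 2 dB.
Ratio = input overshoot / output overshoot = 6 / 2 = 3.

3:1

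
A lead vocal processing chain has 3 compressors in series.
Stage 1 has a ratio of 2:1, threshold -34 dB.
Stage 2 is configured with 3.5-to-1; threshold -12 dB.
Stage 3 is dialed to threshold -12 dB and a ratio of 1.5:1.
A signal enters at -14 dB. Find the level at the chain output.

-24 dB

Stage 1: -14 dB is 20 dB over -34 dB; at 2:1 that becomes 10 dB over, giving -24 dB.
Stage 2: below threshold (-24 ≤ -12); passes unchanged; output -24 dB.
Stage 3: below threshold (-24 ≤ -12); passes unchanged; output -24 dB.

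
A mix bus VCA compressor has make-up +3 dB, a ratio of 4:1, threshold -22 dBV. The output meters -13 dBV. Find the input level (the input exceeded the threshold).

Stripping the +3 dB make-up gives -16 dBV at the gain stage.
That's 6 dB above the -22 dBV threshold.
Undo the ratio: input overshoot = 6 × 4 = 24 dB, giving input = 2 dBV.

2 dBV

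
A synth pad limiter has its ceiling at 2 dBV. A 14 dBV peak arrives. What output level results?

A brickwall limiter is an ∞:1 compressor: any input above the ceiling is clamped to 2 dBV.

2 dBV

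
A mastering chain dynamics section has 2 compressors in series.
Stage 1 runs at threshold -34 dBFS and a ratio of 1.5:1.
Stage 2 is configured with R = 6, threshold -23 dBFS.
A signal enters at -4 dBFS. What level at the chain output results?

-21.5 dBFS

Stage 1: -4 dBFS is 30 dB over -34 dBFS; at 1.5:1 that becomes 20 dB over, giving -14 dBFS.
Stage 2: 9 dB above -23 dBFS, reduced 6:1 to 1.5 dB above → -21.5 dBFS.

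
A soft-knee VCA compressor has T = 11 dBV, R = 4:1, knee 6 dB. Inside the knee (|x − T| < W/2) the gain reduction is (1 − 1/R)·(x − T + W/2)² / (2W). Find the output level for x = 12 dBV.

x − T + W/2 = 12 − 11 + 3 = 4.
GR = (1 − 1/4) × 4² / 12 = 0.75 × 16 / 12 = 1 dB.
Output = 12 − 1 = 11 dBV.

11 dBV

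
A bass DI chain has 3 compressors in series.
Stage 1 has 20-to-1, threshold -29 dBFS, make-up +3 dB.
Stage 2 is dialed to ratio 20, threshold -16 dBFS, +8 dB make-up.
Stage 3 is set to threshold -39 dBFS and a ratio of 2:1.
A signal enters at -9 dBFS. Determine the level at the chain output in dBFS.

-28 dBFS

Stage 1: 20 dB above -29 dBFS, reduced 20:1 to 1 dB above → -28 dBFS; +3 dB make-up → -25 dBFS.
Stage 2: below threshold (-25 ≤ -16); passes unchanged; make-up brings it to -17 dBFS.
Stage 3: 22 dB above -39 dBFS, reduced 2:1 to 11 dB above → -28 dBFS.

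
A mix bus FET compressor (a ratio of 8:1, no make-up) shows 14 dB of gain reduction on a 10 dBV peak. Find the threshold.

Input is 16 dB above T (since output overshoot × R = input overshoot: (-4 − T)·8 = 10 − T gives T = -6 dBV).
Check: -6 + (10 − (-6))/8 = -6 + 2 = -4 dBV. ✓

-6 dBV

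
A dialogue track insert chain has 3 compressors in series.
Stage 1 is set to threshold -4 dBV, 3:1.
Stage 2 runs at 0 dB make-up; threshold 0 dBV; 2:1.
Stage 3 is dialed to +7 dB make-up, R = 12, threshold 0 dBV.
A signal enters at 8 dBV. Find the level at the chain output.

7 dBV

Stage 1: 12 dB above -4 dBV, reduced 3:1 to 4 dB above → 0 dBV.
Stage 2: 0 dBV is at or below the 0 dBV threshold — no compression; output 0 dBV.
Stage 3: below threshold (0 ≤ 0); passes unchanged; make-up brings it to 7 dBV.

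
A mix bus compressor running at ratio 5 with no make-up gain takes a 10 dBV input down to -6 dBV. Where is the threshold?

Input is 20 dB above T (since output overshoot × R = input overshoot: (-6 − T)·5 = 10 − T gives T = -10 dBV).
Check: -10 + (10 − (-10))/5 = -10 + 4 = -6 dBV. ✓

-10 dBV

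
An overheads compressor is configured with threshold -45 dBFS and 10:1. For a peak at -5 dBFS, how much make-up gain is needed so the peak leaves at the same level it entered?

36 dB

The peak compresses to -45 + 40/10 = -41 dBFS.
To reach -5 dBFS requires -5 − (-41) = 36 dB of make-up.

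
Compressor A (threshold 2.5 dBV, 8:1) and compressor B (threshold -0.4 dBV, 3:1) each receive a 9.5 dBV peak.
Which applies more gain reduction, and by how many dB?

B, by 0.475 dB

A: 7 dB over, compressed to 0.875 dB over, so 6.125 dB of GR.
B: 9.9 dB over, compressed to 3.3 dB over, so 6.6 dB of GR.
Difference: 0.475 dB in favour of B.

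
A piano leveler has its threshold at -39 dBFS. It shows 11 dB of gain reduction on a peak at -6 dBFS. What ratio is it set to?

Input overshoot = -6 − (-39) = 33 dB.
Output overshoot = 33 − 11 = 22 dB.
Ratio = input overshoot / output overshoot = 33 / 22 = 1.5.

1.5:1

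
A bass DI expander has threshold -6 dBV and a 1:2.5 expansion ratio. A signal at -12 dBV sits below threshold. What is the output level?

Undershoot = (-6) − (-12) = 6 dB.
At 1:2.5, that expands to 15 dB under threshold.
Output = -6 − 15 = -21 dBV.

-21 dBV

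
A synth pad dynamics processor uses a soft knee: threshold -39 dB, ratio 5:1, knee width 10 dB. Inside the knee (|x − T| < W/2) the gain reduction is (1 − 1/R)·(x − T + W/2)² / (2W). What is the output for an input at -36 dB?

-38.56 dB

x − T + W/2 = -36 − (-39) + 5 = 8.
GR = (1 − 1/5) × 8² / 20 = 0.8 × 64 / 20 = 2.56 dB.
Output = -36 − 2.56 = -38.56 dB.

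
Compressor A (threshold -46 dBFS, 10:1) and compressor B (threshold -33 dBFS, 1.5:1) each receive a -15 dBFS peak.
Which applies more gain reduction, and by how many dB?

A, by 21.9 dB

A: overshoot 31 dB → output overshoot 3.1 dB → GR 27.9 dB.
B: overshoot 18 dB → output overshoot 12 dB → GR 6 dB.
A applies 21.9 dB more gain reduction.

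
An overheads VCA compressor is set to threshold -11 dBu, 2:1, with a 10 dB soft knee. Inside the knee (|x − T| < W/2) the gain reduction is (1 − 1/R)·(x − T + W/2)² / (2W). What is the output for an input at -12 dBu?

x − T + W/2 = -12 − (-11) + 5 = 4.
GR = (1 − 1/2) × 4² / 20 = 0.5 × 16 / 20 = 0.4 dB.
Output = -12 − 0.4 = -12.4 dBu.

-12.4 dBu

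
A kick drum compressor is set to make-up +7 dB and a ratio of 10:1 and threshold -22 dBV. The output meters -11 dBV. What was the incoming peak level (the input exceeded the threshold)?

18 dBV

Before make-up, the level was -11 − 7 = -18 dBV.
The compressed level sits -18 − (-22) = 4 dB over threshold.
Undo the ratio: input overshoot = 4 × 10 = 40 dB, giving input = 18 dBV.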